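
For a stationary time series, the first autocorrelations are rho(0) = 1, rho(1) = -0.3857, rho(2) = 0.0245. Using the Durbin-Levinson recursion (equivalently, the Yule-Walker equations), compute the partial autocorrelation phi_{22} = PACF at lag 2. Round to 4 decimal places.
\phi_{22} = -0.1460

The PACF at lag k is phi_{kk}, the last component of the solution
to the Yule-Walker system G_k phi = r_k where
  (G_k)_{ij} = rho(|i - j|), (r_k)_i = rho(i), i,j = 1..k.
Equivalently, Durbin-Levinson gives phi_{kk} iteratively:
  phi_{11} = rho(1)
  phi_{kk} = [rho(k) - sum_{j=1..k-1} phi_{k-1,j} rho(k-j)]
            / [1 - sum_{j=1..k-1} phi_{k-1,j} rho(j)],
  phi_{k,j} = phi_{k-1,j} - phi_{kk} phi_{k-1,k-j},  j = 1..k-1.
Step k = 1:
  phi_11 = rho(1) = -0.3857.
Step k = 2:
  phi_22 = [rho(2) - phi_11 rho(1)] / [1 - phi_11 rho(1)] = [0.0245 - (-0.3857)(-0.3857)] / [1 - (-0.3857)(-0.3857)]
         = -0.12426449 / 0.85123551 = -0.146.
Therefore phi_{22} = -0.1460.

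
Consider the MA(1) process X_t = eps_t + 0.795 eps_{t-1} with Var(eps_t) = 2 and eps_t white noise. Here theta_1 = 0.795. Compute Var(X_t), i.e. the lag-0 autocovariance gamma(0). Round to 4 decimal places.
\gamma(0) = 3.2641

For an MA(q) process X_t = eps_t + sum_i theta_i eps_{t-i} with
Var(eps_t) = sigma^2, the variance is
  gamma(0) = sigma^2 * (1 + sum_i theta_i^2).
  sum_i theta_i^2 = (0.795)^2 = 0.632025.
  gamma(0) = 2 * (1 + 0.632025) = 2 * 1.632025 = 3.26405, which rounds to 3.2641.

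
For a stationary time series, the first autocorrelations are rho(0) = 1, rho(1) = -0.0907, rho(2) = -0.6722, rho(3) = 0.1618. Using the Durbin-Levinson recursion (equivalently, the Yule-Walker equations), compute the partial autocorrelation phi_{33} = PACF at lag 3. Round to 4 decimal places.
\phi_{33} = -0.0061

The PACF at lag k is phi_{kk}, the last component of the solution
to the Yule-Walker system G_k phi = r_k where
  (G_k)_{ij} = rho(|i - j|), (r_k)_i = rho(i), i,j = 1..k.
Equivalently, Durbin-Levinson gives phi_{kk} iteratively:
  phi_{11} = rho(1)
  phi_{kk} = [rho(k) - sum_{j=1..k-1} phi_{k-1,j} rho(k-j)]
            / [1 - sum_{j=1..k-1} phi_{k-1,j} rho(j)],
  phi_{k,j} = phi_{k-1,j} - phi_{kk} phi_{k-1,k-j},  j = 1..k-1.
Step k = 1:
  phi_11 = rho(1) = -0.0907.
Step k = 2:
  phi_22 = [rho(2) - phi_11 rho(1)] / [1 - phi_11 rho(1)] = [-0.6722 - (-0.0907)(-0.0907)] / [1 - (-0.0907)(-0.0907)]
         = -0.68042649 / 0.99177351 = -0.68607.
  Update: phi_21 = phi_11 - phi_22 phi_11 = -0.0907 - (-0.68607)(-0.0907) = -0.152927.
Step k = 3:
  phi_33 = [rho(3) - phi_21 rho(2) - phi_22 rho(1)] / [1 - phi_21 rho(1) - phi_22 rho(2)]
    numerator   = 0.1618 - (-0.152927)(-0.6722) - (-0.68607)(-0.0907) = -0.00322384
    denominator = 1 - (-0.152927)(-0.0907) - (-0.68607)(-0.6722) = 0.52495301
  phi_33 = -0.00322384 / 0.52495301 = -0.0061.
Therefore phi_{33} = -0.0061.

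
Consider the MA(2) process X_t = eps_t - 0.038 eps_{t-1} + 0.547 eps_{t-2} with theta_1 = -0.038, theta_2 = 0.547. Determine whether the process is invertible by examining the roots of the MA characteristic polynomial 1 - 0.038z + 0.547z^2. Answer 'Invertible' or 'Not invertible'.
\text{Invertible}

The MA(q) characteristic polynomial is P(z) = 1 - 0.038z + 0.547z^2.
Invertibility requires all roots to lie outside the unit circle, i.e. |z| > 1 for every root.
Set 1 + (-0.038) z + (0.547) z^2 = 0, i.e. a z^2 + b z + c = 0 with a = 0.547, b = -0.038, c = 1.
Discriminant D = b^2 - 4ac = (-0.038)^2 - 4*(0.547)*1 = 0.001444 - (2.188) = -2.186556.
D < 0, so the roots are the complex-conjugate pair z = (-b +/- i sqrt(-D)) / (2a) = 0.0347 +/- 1.3516i.
For a conjugate pair |z|^2 = z * conj(z) = (product of roots) = c/a = 1/(0.547) = 1.828154, so |z| = sqrt(1.828154) = 1.3521 for both roots.
Moduli of all roots: 1.3521, 1.3521.
All moduli strictly greater than 1? Yes.
Verdict: Invertible.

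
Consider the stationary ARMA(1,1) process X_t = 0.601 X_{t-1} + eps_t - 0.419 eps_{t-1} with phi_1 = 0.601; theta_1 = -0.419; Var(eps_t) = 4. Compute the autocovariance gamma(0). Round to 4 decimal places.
\gamma(0) = 4.2074

Multiply the model equation by X_{t-k} and take expectations. With theta_0 = psi_0 = 1 and psi_j the MA(infinity) weights, this gives
  gamma(k) - sum_i phi_i gamma(k-i) = c_k,
  c_k = sigma^2 * sum_{j=k..q} theta_j psi_{j-k}   (c_k = 0 for k > q),
using gamma(-m) = gamma(m).
psi-weights needed (psi_j = theta_j + sum_i phi_i psi_{j-i}):
  psi_1 = theta_1 + phi_1 = -0.419 + (0.601) = 0.182
Right-hand sides:
  c_0 = sigma^2 (1 + theta_1 psi_1) = 4 * (1 + (-0.419)(0.182)) = 4 * 0.923742 = 3.694968
  c_1 = sigma^2 theta_1 = 4 * (-0.419) = -1.676
  c_2 = 0
Equations for k = 0 and k = 1 (AR order 1):
  gamma(0) = phi_1 gamma(1) + c_0
  gamma(1) = phi_1 gamma(0) + c_1
Substituting the second into the first: gamma(0) (1 - phi_1^2) = c_0 + phi_1 c_1, so
  gamma(0) = (c_0 + phi_1 c_1) / (1 - phi_1^2) = (3.694968 + (0.601)(-1.676)) / (1 - (0.601)^2) = 2.687692 / 0.638799 = 4.207414.
Therefore gamma(0) = 4.2074 (to 4 decimal places).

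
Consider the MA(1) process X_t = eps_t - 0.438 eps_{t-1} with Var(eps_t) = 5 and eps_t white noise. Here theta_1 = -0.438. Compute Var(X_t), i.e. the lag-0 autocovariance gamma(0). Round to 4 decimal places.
\gamma(0) = 5.9592

For an MA(q) process X_t = eps_t + sum_i theta_i eps_{t-i} with
Var(eps_t) = sigma^2, the variance is
  gamma(0) = sigma^2 * (1 + sum_i theta_i^2).
  sum_i theta_i^2 = (-0.438)^2 = 0.191844.
  gamma(0) = 5 * (1 + 0.191844) = 5 * 1.191844 = 5.95922, which rounds to 5.9592.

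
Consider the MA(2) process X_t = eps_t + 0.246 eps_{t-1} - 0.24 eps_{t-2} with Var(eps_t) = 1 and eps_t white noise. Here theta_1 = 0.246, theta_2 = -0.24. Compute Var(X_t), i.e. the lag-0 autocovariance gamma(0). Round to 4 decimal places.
\gamma(0) = 1.1181

For an MA(q) process X_t = eps_t + sum_i theta_i eps_{t-i} with
Var(eps_t) = sigma^2, the variance is
  gamma(0) = sigma^2 * (1 + sum_i theta_i^2).
  sum_i theta_i^2 = (0.246)^2 + (-0.24)^2 = 0.060516 + 0.0576 = 0.118116.
  gamma(0) = 1 * (1 + 0.118116) = 1 * 1.118116 = 1.118116, which rounds to 1.1181.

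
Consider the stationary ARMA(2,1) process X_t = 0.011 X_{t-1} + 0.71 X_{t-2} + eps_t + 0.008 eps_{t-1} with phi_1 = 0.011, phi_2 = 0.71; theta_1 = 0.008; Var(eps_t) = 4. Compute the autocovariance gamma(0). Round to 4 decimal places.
\gamma(0) = 8.0832

Multiply the model equation by X_{t-k} and take expectations. With theta_0 = psi_0 = 1 and psi_j the MA(infinity) weights, this gives
  gamma(k) - sum_i phi_i gamma(k-i) = c_k,
  c_k = sigma^2 * sum_{j=k..q} theta_j psi_{j-k}   (c_k = 0 for k > q),
using gamma(-m) = gamma(m).
psi-weights needed (psi_j = theta_j + sum_i phi_i psi_{j-i}):
  psi_1 = theta_1 + phi_1 = 0.008 + (0.011) = 0.019
Right-hand sides:
  c_0 = sigma^2 (1 + theta_1 psi_1) = 4 * (1 + (0.008)(0.019)) = 4 * 1.000152 = 4.000608
  c_1 = sigma^2 theta_1 = 4 * (0.008) = 0.032
  c_2 = 0
Equations for k = 0, 1, 2 (AR order 2, c_2 = 0):
  (E0) gamma(0) = phi_1 gamma(1) + phi_2 gamma(2) + c_0
  (E1) gamma(1) = phi_1 gamma(0) + phi_2 gamma(1) + c_1
  (E2) gamma(2) = phi_1 gamma(1) + phi_2 gamma(0)
From (E1): gamma(1) = A gamma(0) + B with
  A = phi_1 / (1 - phi_2) = 0.011 / 0.29 = 0.037931,   B = c_1 / (1 - phi_2) = 0.032 / 0.29 = 0.110345.
Insert (E2) into (E0): gamma(0) (1 - phi_2^2) = phi_1 (1 + phi_2) gamma(1) + c_0.
  phi_1 (1 + phi_2) = (0.011)(1.71) = 0.01881,   1 - phi_2^2 = 0.4959.
Replace gamma(1) by A gamma(0) + B and collect gamma(0):
  gamma(0) [0.4959 - (0.01881)(0.037931)] = (0.01881)(0.110345) + 4.000608
  gamma(0) * 0.495187 = 4.002684
  gamma(0) = 4.002684 / 0.495187 = 8.083184.
Therefore gamma(0) = 8.0832 (to 4 decimal places).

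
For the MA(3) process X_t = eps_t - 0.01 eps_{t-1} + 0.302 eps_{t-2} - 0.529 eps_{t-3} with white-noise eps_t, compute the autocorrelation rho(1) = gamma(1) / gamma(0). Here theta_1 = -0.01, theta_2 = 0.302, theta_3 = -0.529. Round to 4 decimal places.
\rho(1) = -0.1260

For an MA(q) process with theta_0 = 1, the autocovariance is
  gamma(k) = sigma^2 * sum_{i=0..q-k} theta_i * theta_{i+k},
and rho(k) = gamma(k) / gamma(0). Sigma^2 cancels.
  numerator   = (1)*(-0.01) + (-0.01)*(0.302) + (0.302)*(-0.529) = -0.172778.
  denominator = (1)^2 + (-0.01)^2 + (0.302)^2 + (-0.529)^2 = 1.371145.
  rho(1) = -0.172778 / 1.371145 = -0.1260.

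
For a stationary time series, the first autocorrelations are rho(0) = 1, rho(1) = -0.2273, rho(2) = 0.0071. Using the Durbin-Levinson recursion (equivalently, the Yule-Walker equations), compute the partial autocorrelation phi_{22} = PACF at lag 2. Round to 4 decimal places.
\phi_{22} = -0.0470

The PACF at lag k is phi_{kk}, the last component of the solution
to the Yule-Walker system G_k phi = r_k where
  (G_k)_{ij} = rho(|i - j|), (r_k)_i = rho(i), i,j = 1..k.
Equivalently, Durbin-Levinson gives phi_{kk} iteratively:
  phi_{11} = rho(1)
  phi_{kk} = [rho(k) - sum_{j=1..k-1} phi_{k-1,j} rho(k-j)]
            / [1 - sum_{j=1..k-1} phi_{k-1,j} rho(j)],
  phi_{k,j} = phi_{k-1,j} - phi_{kk} phi_{k-1,k-j},  j = 1..k-1.
Step k = 1:
  phi_11 = rho(1) = -0.2273.
Step k = 2:
  phi_22 = [rho(2) - phi_11 rho(1)] / [1 - phi_11 rho(1)] = [0.0071 - (-0.2273)(-0.2273)] / [1 - (-0.2273)(-0.2273)]
         = -0.04456529 / 0.94833471 = -0.047.
Therefore phi_{22} = -0.0470.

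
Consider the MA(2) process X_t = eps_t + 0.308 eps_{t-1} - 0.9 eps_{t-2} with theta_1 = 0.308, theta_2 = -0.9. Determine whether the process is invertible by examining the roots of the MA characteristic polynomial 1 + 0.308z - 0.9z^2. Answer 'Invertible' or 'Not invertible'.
\text{Not invertible}

The MA(q) characteristic polynomial is P(z) = 1 + 0.308z - 0.9z^2.
Invertibility requires all roots to lie outside the unit circle, i.e. |z| > 1 for every root.
Set 1 + (0.308) z + (-0.9) z^2 = 0, i.e. a z^2 + b z + c = 0 with a = -0.9, b = 0.308, c = 1.
Discriminant D = b^2 - 4ac = (0.308)^2 - 4*(-0.9)*1 = 0.094864 - (-3.6) = 3.694864.
D >= 0, so the roots are real: z = (-b +/- sqrt(D)) / (2a) = (-0.308 +/- 1.922203) / (-1.8).
  z_1 = (-0.308 + 1.922203) / (-1.8) = -0.8968,   |z_1| = 0.8968.
  z_2 = (-0.308 - 1.922203) / (-1.8) = 1.239,   |z_2| = 1.239.
Moduli of all roots: 0.8968, 1.2390.
All moduli strictly greater than 1? No.
Verdict: Not invertible.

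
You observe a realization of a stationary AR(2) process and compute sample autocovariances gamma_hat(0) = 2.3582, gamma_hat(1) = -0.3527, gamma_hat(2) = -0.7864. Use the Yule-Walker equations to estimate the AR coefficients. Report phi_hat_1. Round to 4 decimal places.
\hat\phi_{1} = -0.2040

The Yule-Walker equations for an AR(p) process read, in matrix form,
  Gamma_p phi = r_p,   with   (Gamma_p)_{ij} = gamma(|i - j|),
                       (r_p)_i = gamma(i),   i,j = 1..p.
Substitute the sample gammas (Toeplitz matrix and right-hand side of size 2):
  Gamma_p = [[2.3582, -0.3527], [-0.3527, 2.3582]]
  r_p     = [-0.3527, -0.7864]
Written out:
  2.3582 phi_1 - 0.3527 phi_2 = -0.3527
  -0.3527 phi_1 + 2.3582 phi_2 = -0.7864
Solve by Cramer's rule:
  det = gamma(0)^2 - gamma(1)^2 = (2.3582)^2 - (-0.3527)^2 = 5.56110724 - 0.12439729 = 5.43670995
  phi_hat_1 = [gamma(1) gamma(0) - gamma(1) gamma(2)] / det = [(-0.3527)(2.3582) - (-0.3527)(-0.7864)] / 5.43670995 = -1.10910042 / 5.43670995 = -0.204
  phi_hat_2 = [gamma(0) gamma(2) - gamma(1)^2] / det = [(2.3582)(-0.7864) - (-0.3527)^2] / 5.43670995 = -1.97888577 / 5.43670995 = -0.364
So phi_hat = [-0.2040, -0.3640].
Therefore phi_hat_1 = -0.2040.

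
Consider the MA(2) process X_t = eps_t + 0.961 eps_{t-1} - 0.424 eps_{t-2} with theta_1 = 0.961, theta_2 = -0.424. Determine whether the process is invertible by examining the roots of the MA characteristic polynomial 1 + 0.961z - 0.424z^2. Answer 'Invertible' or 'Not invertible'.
\text{Not invertible}

The MA(q) characteristic polynomial is P(z) = 1 + 0.961z - 0.424z^2.
Invertibility requires all roots to lie outside the unit circle, i.e. |z| > 1 for every root.
Set 1 + (0.961) z + (-0.424) z^2 = 0, i.e. a z^2 + b z + c = 0 with a = -0.424, b = 0.961, c = 1.
Discriminant D = b^2 - 4ac = (0.961)^2 - 4*(-0.424)*1 = 0.923521 - (-1.696) = 2.619521.
D >= 0, so the roots are real: z = (-b +/- sqrt(D)) / (2a) = (-0.961 +/- 1.618493) / (-0.848).
  z_1 = (-0.961 + 1.618493) / (-0.848) = -0.7753,   |z_1| = 0.7753.
  z_2 = (-0.961 - 1.618493) / (-0.848) = 3.0419,   |z_2| = 3.0419.
Moduli of all roots: 0.7753, 3.0419.
All moduli strictly greater than 1? No.
Verdict: Not invertible.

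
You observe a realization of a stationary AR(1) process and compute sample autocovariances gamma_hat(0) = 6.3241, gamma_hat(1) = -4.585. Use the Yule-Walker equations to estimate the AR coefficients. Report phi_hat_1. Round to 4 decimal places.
\hat\phi_{1} = -0.7250

The Yule-Walker equations for an AR(p) process read, in matrix form,
  Gamma_p phi = r_p,   with   (Gamma_p)_{ij} = gamma(|i - j|),
                       (r_p)_i = gamma(i),   i,j = 1..p.
Substitute the sample gammas (Toeplitz matrix and right-hand side of size 1):
  Gamma_p = [[6.3241]]
  r_p     = [-4.585]
With p = 1 this is the single equation gamma(0) phi_1 = gamma(1):
  phi_hat_1 = gamma(1) / gamma(0) = -4.585 / 6.3241 = -0.7250.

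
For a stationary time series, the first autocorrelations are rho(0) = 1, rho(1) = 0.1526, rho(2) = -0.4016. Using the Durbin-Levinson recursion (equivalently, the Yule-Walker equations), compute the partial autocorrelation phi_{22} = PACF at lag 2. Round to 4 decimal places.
\phi_{22} = -0.4350

The PACF at lag k is phi_{kk}, the last component of the solution
to the Yule-Walker system G_k phi = r_k where
  (G_k)_{ij} = rho(|i - j|), (r_k)_i = rho(i), i,j = 1..k.
Equivalently, Durbin-Levinson gives phi_{kk} iteratively:
  phi_{11} = rho(1)
  phi_{kk} = [rho(k) - sum_{j=1..k-1} phi_{k-1,j} rho(k-j)]
            / [1 - sum_{j=1..k-1} phi_{k-1,j} rho(j)],
  phi_{k,j} = phi_{k-1,j} - phi_{kk} phi_{k-1,k-j},  j = 1..k-1.
Step k = 1:
  phi_11 = rho(1) = 0.1526.
Step k = 2:
  phi_22 = [rho(2) - phi_11 rho(1)] / [1 - phi_11 rho(1)] = [-0.4016 - (0.1526)(0.1526)] / [1 - (0.1526)(0.1526)]
         = -0.42488676 / 0.97671324 = -0.435.
Therefore phi_{22} = -0.4350.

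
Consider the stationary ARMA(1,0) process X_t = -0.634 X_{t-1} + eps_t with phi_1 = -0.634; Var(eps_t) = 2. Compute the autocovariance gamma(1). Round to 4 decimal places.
\gamma(1) = -2.1202

Multiply the model equation by X_{t-k} and take expectations. With theta_0 = psi_0 = 1 and psi_j the MA(infinity) weights, this gives
  gamma(k) - sum_i phi_i gamma(k-i) = c_k,
  c_k = sigma^2 * sum_{j=k..q} theta_j psi_{j-k}   (c_k = 0 for k > q),
using gamma(-m) = gamma(m).
Pure AR (q = 0): c_0 = sigma^2 = 2, c_k = 0 for k >= 1.
Equations for k = 0 and k = 1 (AR order 1):
  gamma(0) = phi_1 gamma(1) + c_0
  gamma(1) = phi_1 gamma(0) + c_1
Substituting the second into the first: gamma(0) (1 - phi_1^2) = c_0 + phi_1 c_1, so
  gamma(0) = c_0 / (1 - phi_1^2) = 2 / (1 - (-0.634)^2) = 2 / 0.598044 = 3.344236.
  gamma(1) = phi_1 gamma(0) = (-0.634)(3.344236) = -2.120245.
Therefore gamma(1) = -2.1202 (to 4 decimal places).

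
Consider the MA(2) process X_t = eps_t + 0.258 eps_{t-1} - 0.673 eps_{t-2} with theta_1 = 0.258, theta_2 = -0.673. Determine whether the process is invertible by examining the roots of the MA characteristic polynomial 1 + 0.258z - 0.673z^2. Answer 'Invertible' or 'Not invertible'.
\text{Invertible}

The MA(q) characteristic polynomial is P(z) = 1 + 0.258z - 0.673z^2.
Invertibility requires all roots to lie outside the unit circle, i.e. |z| > 1 for every root.
Set 1 + (0.258) z + (-0.673) z^2 = 0, i.e. a z^2 + b z + c = 0 with a = -0.673, b = 0.258, c = 1.
Discriminant D = b^2 - 4ac = (0.258)^2 - 4*(-0.673)*1 = 0.066564 - (-2.692) = 2.758564.
D >= 0, so the roots are real: z = (-b +/- sqrt(D)) / (2a) = (-0.258 +/- 1.660893) / (-1.346).
  z_1 = (-0.258 + 1.660893) / (-1.346) = -1.0423,   |z_1| = 1.0423.
  z_2 = (-0.258 - 1.660893) / (-1.346) = 1.4256,   |z_2| = 1.4256.
Moduli of all roots: 1.0423, 1.4256.
All moduli strictly greater than 1? Yes.
Verdict: Invertible.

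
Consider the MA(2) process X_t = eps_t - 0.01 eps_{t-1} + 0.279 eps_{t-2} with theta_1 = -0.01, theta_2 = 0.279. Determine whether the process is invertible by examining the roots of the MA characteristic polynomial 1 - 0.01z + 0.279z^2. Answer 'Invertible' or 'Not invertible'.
\text{Invertible}

The MA(q) characteristic polynomial is P(z) = 1 - 0.01z + 0.279z^2.
Invertibility requires all roots to lie outside the unit circle, i.e. |z| > 1 for every root.
Set 1 + (-0.01) z + (0.279) z^2 = 0, i.e. a z^2 + b z + c = 0 with a = 0.279, b = -0.01, c = 1.
Discriminant D = b^2 - 4ac = (-0.01)^2 - 4*(0.279)*1 = 0.0001 - (1.116) = -1.1159.
D < 0, so the roots are the complex-conjugate pair z = (-b +/- i sqrt(-D)) / (2a) = 0.0179 +/- 1.8931i.
For a conjugate pair |z|^2 = z * conj(z) = (product of roots) = c/a = 1/(0.279) = 3.584229, so |z| = sqrt(3.584229) = 1.8932 for both roots.
Moduli of all roots: 1.8932, 1.8932.
All moduli strictly greater than 1? Yes.
Verdict: Invertible.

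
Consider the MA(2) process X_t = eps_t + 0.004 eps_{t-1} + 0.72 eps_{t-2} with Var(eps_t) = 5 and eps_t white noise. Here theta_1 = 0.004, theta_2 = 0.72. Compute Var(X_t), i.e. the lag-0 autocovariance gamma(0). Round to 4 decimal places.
\gamma(0) = 7.5921

For an MA(q) process X_t = eps_t + sum_i theta_i eps_{t-i} with
Var(eps_t) = sigma^2, the variance is
  gamma(0) = sigma^2 * (1 + sum_i theta_i^2).
  sum_i theta_i^2 = (0.004)^2 + (0.72)^2 = 0.000016 + 0.5184 = 0.518416.
  gamma(0) = 5 * (1 + 0.518416) = 5 * 1.518416 = 7.59208, which rounds to 7.5921.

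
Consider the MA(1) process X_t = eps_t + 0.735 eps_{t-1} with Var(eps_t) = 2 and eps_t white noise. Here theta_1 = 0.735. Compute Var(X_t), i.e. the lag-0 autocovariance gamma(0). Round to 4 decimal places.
\gamma(0) = 3.0805

For an MA(q) process X_t = eps_t + sum_i theta_i eps_{t-i} with
Var(eps_t) = sigma^2, the variance is
  gamma(0) = sigma^2 * (1 + sum_i theta_i^2).
  sum_i theta_i^2 = (0.735)^2 = 0.540225.
  gamma(0) = 2 * (1 + 0.540225) = 2 * 1.540225 = 3.08045, which rounds to 3.0805.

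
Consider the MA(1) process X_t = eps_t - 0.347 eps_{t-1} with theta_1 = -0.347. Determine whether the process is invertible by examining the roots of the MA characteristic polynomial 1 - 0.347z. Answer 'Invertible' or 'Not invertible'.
\text{Invertible}

The MA(q) characteristic polynomial is P(z) = 1 - 0.347z.
Invertibility requires all roots to lie outside the unit circle, i.e. |z| > 1 for every root.
This is linear in z: 1 + (-0.347) z = 0  =>  z = -1/(-0.347) = 2.881844,  |z| = 2.881844.
Moduli of all roots: 2.8818.
All moduli strictly greater than 1? Yes.
Verdict: Invertible.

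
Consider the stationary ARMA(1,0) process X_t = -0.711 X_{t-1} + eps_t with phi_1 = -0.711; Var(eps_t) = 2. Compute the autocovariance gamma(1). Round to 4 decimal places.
\gamma(1) = -2.8758

Multiply the model equation by X_{t-k} and take expectations. With theta_0 = psi_0 = 1 and psi_j the MA(infinity) weights, this gives
  gamma(k) - sum_i phi_i gamma(k-i) = c_k,
  c_k = sigma^2 * sum_{j=k..q} theta_j psi_{j-k}   (c_k = 0 for k > q),
using gamma(-m) = gamma(m).
Pure AR (q = 0): c_0 = sigma^2 = 2, c_k = 0 for k >= 1.
Equations for k = 0 and k = 1 (AR order 1):
  gamma(0) = phi_1 gamma(1) + c_0
  gamma(1) = phi_1 gamma(0) + c_1
Substituting the second into the first: gamma(0) (1 - phi_1^2) = c_0 + phi_1 c_1, so
  gamma(0) = c_0 / (1 - phi_1^2) = 2 / (1 - (-0.711)^2) = 2 / 0.494479 = 4.044661.
  gamma(1) = phi_1 gamma(0) = (-0.711)(4.044661) = -2.875754.
Therefore gamma(1) = -2.8758 (to 4 decimal places).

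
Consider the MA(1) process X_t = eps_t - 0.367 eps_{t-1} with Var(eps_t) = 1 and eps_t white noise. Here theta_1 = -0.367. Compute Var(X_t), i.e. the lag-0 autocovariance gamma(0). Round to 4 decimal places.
\gamma(0) = 1.1347

For an MA(q) process X_t = eps_t + sum_i theta_i eps_{t-i} with
Var(eps_t) = sigma^2, the variance is
  gamma(0) = sigma^2 * (1 + sum_i theta_i^2).
  sum_i theta_i^2 = (-0.367)^2 = 0.134689.
  gamma(0) = 1 * (1 + 0.134689) = 1 * 1.134689 = 1.134689, which rounds to 1.1347.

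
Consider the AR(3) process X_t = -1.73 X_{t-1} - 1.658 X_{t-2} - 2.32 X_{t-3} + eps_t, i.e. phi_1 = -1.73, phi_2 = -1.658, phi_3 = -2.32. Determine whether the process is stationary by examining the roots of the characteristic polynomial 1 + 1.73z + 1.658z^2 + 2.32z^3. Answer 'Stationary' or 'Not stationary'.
\text{Not stationary}

The AR(p) characteristic polynomial is P(z) = 1 + 1.73z + 1.658z^2 + 2.32z^3.
Stationarity requires all roots to lie outside the unit circle, i.e. |z| > 1 for every root.
Degree 3: look for a simple real root z0 first, then factor out (1 - z/z0) and solve the remaining quadratic.
Testing z0 = -0.625: P(-0.625) = 1 + (1.73)(-0.625) + (1.658)(-0.625)^2 + (2.32)(-0.625)^3
  = 1 + (-1.08125) + (0.647656) + (-0.566406) = 0.  So z_0 = -0.625 is a root, |z_0| = 0.625.
Divide out the factor (1 + 1.6 z) = (1 - z/z0) (since 1/z0 = -1.6):
  P(z) = (1 + 1.6 z)(1 + (0.13) z + (1.45) z^2)
  [check: z-coef 0.13 - (-1.6) = 1.73; z^2-coef 1.45 - (-1.6)(0.13) = 1.658; z^3-coef -(-1.6)(1.45) = 2.32.]
Remaining roots from the quadratic factor 1 + (0.13) z + (1.45) z^2:
  Set 1 + (0.13) z + (1.45) z^2 = 0, i.e. a z^2 + b z + c = 0 with a = 1.45, b = 0.13, c = 1.
  Discriminant D = b^2 - 4ac = (0.13)^2 - 4*(1.45)*1 = 0.0169 - (5.8) = -5.7831.
  D < 0, so the roots are the complex-conjugate pair z = (-b +/- i sqrt(-D)) / (2a) = -0.0448 +/- 0.8292i.
  For a conjugate pair |z|^2 = z * conj(z) = (product of roots) = c/a = 1/(1.45) = 0.689655, so |z| = sqrt(0.689655) = 0.8305 for both roots.
Moduli of all roots: 0.6250, 0.8305, 0.8305.
All moduli strictly greater than 1? No.
Verdict: Not stationary.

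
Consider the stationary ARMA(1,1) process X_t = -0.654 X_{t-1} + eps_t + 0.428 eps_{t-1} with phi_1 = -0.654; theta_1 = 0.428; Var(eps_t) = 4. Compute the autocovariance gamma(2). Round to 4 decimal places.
\gamma(2) = 0.7439

Multiply the model equation by X_{t-k} and take expectations. With theta_0 = psi_0 = 1 and psi_j the MA(infinity) weights, this gives
  gamma(k) - sum_i phi_i gamma(k-i) = c_k,
  c_k = sigma^2 * sum_{j=k..q} theta_j psi_{j-k}   (c_k = 0 for k > q),
using gamma(-m) = gamma(m).
psi-weights needed (psi_j = theta_j + sum_i phi_i psi_{j-i}):
  psi_1 = theta_1 + phi_1 = 0.428 + (-0.654) = -0.226
Right-hand sides:
  c_0 = sigma^2 (1 + theta_1 psi_1) = 4 * (1 + (0.428)(-0.226)) = 4 * 0.903272 = 3.613088
  c_1 = sigma^2 theta_1 = 4 * (0.428) = 1.712
  c_2 = 0
Equations for k = 0 and k = 1 (AR order 1):
  gamma(0) = phi_1 gamma(1) + c_0
  gamma(1) = phi_1 gamma(0) + c_1
Substituting the second into the first: gamma(0) (1 - phi_1^2) = c_0 + phi_1 c_1, so
  gamma(0) = (c_0 + phi_1 c_1) / (1 - phi_1^2) = (3.613088 + (-0.654)(1.712)) / (1 - (-0.654)^2) = 2.49344 / 0.572284 = 4.356998.
  gamma(1) = phi_1 gamma(0) + c_1 = (-0.654)(4.356998) + (1.712) = -1.137476.
For k = 2 (> q): gamma(2) = phi_1 gamma(1) = (-0.654)(-1.137476) = 0.74391.
Therefore gamma(2) = 0.7439 (to 4 decimal places).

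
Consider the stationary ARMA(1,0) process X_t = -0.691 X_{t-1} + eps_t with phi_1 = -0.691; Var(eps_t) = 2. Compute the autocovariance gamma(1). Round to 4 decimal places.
\gamma(1) = -2.6449

Multiply the model equation by X_{t-k} and take expectations. With theta_0 = psi_0 = 1 and psi_j the MA(infinity) weights, this gives
  gamma(k) - sum_i phi_i gamma(k-i) = c_k,
  c_k = sigma^2 * sum_{j=k..q} theta_j psi_{j-k}   (c_k = 0 for k > q),
using gamma(-m) = gamma(m).
Pure AR (q = 0): c_0 = sigma^2 = 2, c_k = 0 for k >= 1.
Equations for k = 0 and k = 1 (AR order 1):
  gamma(0) = phi_1 gamma(1) + c_0
  gamma(1) = phi_1 gamma(0) + c_1
Substituting the second into the first: gamma(0) (1 - phi_1^2) = c_0 + phi_1 c_1, so
  gamma(0) = c_0 / (1 - phi_1^2) = 2 / (1 - (-0.691)^2) = 2 / 0.522519 = 3.827612.
  gamma(1) = phi_1 gamma(0) = (-0.691)(3.827612) = -2.64488.
Therefore gamma(1) = -2.6449 (to 4 decimal places).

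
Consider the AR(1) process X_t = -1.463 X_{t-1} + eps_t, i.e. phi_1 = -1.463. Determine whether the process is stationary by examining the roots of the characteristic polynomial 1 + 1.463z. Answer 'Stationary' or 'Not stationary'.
\text{Not stationary}

The AR(p) characteristic polynomial is P(z) = 1 + 1.463z.
Stationarity requires all roots to lie outside the unit circle, i.e. |z| > 1 for every root.
This is linear in z: 1 + (1.463) z = 0  =>  z = -1/(1.463) = -0.683527,  |z| = 0.683527.
Moduli of all roots: 0.6835.
All moduli strictly greater than 1? No.
Verdict: Not stationary.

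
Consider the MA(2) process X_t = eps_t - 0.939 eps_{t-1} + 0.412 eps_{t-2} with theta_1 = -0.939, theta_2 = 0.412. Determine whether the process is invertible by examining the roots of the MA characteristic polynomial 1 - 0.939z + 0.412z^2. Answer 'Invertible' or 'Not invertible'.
\text{Invertible}

The MA(q) characteristic polynomial is P(z) = 1 - 0.939z + 0.412z^2.
Invertibility requires all roots to lie outside the unit circle, i.e. |z| > 1 for every root.
Set 1 + (-0.939) z + (0.412) z^2 = 0, i.e. a z^2 + b z + c = 0 with a = 0.412, b = -0.939, c = 1.
Discriminant D = b^2 - 4ac = (-0.939)^2 - 4*(0.412)*1 = 0.881721 - (1.648) = -0.766279.
D < 0, so the roots are the complex-conjugate pair z = (-b +/- i sqrt(-D)) / (2a) = 1.1396 +/- 1.0623i.
For a conjugate pair |z|^2 = z * conj(z) = (product of roots) = c/a = 1/(0.412) = 2.427184, so |z| = sqrt(2.427184) = 1.5579 for both roots.
Moduli of all roots: 1.5579, 1.5579.
All moduli strictly greater than 1? Yes.
Verdict: Invertible.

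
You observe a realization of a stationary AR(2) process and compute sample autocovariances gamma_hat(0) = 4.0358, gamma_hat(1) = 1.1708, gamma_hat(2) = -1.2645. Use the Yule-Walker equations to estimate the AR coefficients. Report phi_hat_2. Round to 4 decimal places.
\hat\phi_{2} = -0.4340

The Yule-Walker equations for an AR(p) process read, in matrix form,
  Gamma_p phi = r_p,   with   (Gamma_p)_{ij} = gamma(|i - j|),
                       (r_p)_i = gamma(i),   i,j = 1..p.
Substitute the sample gammas (Toeplitz matrix and right-hand side of size 2):
  Gamma_p = [[4.0358, 1.1708], [1.1708, 4.0358]]
  r_p     = [1.1708, -1.2645]
Written out:
  4.0358 phi_1 + 1.1708 phi_2 = 1.1708
  1.1708 phi_1 + 4.0358 phi_2 = -1.2645
Solve by Cramer's rule:
  det = gamma(0)^2 - gamma(1)^2 = (4.0358)^2 - (1.1708)^2 = 16.28768164 - 1.37077264 = 14.916909
  phi_hat_1 = [gamma(1) gamma(0) - gamma(1) gamma(2)] / det = [(1.1708)(4.0358) - (1.1708)(-1.2645)] / 14.916909 = 6.20559124 / 14.916909 = 0.416
  phi_hat_2 = [gamma(0) gamma(2) - gamma(1)^2] / det = [(4.0358)(-1.2645) - (1.1708)^2] / 14.916909 = -6.47404174 / 14.916909 = -0.434
So phi_hat = [0.4160, -0.4340].
Therefore phi_hat_2 = -0.4340.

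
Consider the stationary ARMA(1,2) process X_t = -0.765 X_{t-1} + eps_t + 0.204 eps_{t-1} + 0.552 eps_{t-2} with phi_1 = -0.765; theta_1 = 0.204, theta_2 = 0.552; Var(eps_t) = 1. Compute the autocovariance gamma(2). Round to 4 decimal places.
\gamma(2) = 2.7605

Multiply the model equation by X_{t-k} and take expectations. With theta_0 = psi_0 = 1 and psi_j the MA(infinity) weights, this gives
  gamma(k) - sum_i phi_i gamma(k-i) = c_k,
  c_k = sigma^2 * sum_{j=k..q} theta_j psi_{j-k}   (c_k = 0 for k > q),
using gamma(-m) = gamma(m).
psi-weights needed (psi_j = theta_j + sum_i phi_i psi_{j-i}):
  psi_1 = theta_1 + phi_1 = 0.204 + (-0.765) = -0.561
  psi_2 = theta_2 + phi_1 psi_1 = 0.552 + (-0.765)(-0.561) = 0.981165
Right-hand sides:
  c_0 = sigma^2 (1 + theta_1 psi_1 + theta_2 psi_2) = 1 * (1 + (0.204)(-0.561) + (0.552)(0.981165)) = 1 * 1.427159 = 1.427159
  c_1 = sigma^2 (theta_1 + theta_2 psi_1) = 1 * (0.204 + (0.552)(-0.561)) = -0.105672
  c_2 = sigma^2 theta_2 = 1 * (0.552) = 0.552
Equations for k = 0 and k = 1 (AR order 1):
  gamma(0) = phi_1 gamma(1) + c_0
  gamma(1) = phi_1 gamma(0) + c_1
Substituting the second into the first: gamma(0) (1 - phi_1^2) = c_0 + phi_1 c_1, so
  gamma(0) = (c_0 + phi_1 c_1) / (1 - phi_1^2) = (1.427159 + (-0.765)(-0.105672)) / (1 - (-0.765)^2) = 1.507998 / 0.414775 = 3.635702.
  gamma(1) = phi_1 gamma(0) + c_1 = (-0.765)(3.635702) + (-0.105672) = -2.886984.
For k = 2: gamma(2) = phi_1 gamma(1) + c_2
  = (-0.765)(-2.886984) + (0.552) = 2.760543.
Therefore gamma(2) = 2.7605 (to 4 decimal places).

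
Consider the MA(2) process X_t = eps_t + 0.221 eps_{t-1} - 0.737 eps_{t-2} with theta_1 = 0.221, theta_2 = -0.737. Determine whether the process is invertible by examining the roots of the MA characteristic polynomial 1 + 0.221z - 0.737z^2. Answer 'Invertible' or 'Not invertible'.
\text{Invertible}

The MA(q) characteristic polynomial is P(z) = 1 + 0.221z - 0.737z^2.
Invertibility requires all roots to lie outside the unit circle, i.e. |z| > 1 for every root.
Set 1 + (0.221) z + (-0.737) z^2 = 0, i.e. a z^2 + b z + c = 0 with a = -0.737, b = 0.221, c = 1.
Discriminant D = b^2 - 4ac = (0.221)^2 - 4*(-0.737)*1 = 0.048841 - (-2.948) = 2.996841.
D >= 0, so the roots are real: z = (-b +/- sqrt(D)) / (2a) = (-0.221 +/- 1.731139) / (-1.474).
  z_1 = (-0.221 + 1.731139) / (-1.474) = -1.0245,   |z_1| = 1.0245.
  z_2 = (-0.221 - 1.731139) / (-1.474) = 1.3244,   |z_2| = 1.3244.
Moduli of all roots: 1.0245, 1.3244.
All moduli strictly greater than 1? Yes.
Verdict: Invertible.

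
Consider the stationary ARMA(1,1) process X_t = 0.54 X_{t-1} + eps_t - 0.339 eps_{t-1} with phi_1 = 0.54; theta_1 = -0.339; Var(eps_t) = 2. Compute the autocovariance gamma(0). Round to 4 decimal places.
\gamma(0) = 2.1141

Multiply the model equation by X_{t-k} and take expectations. With theta_0 = psi_0 = 1 and psi_j the MA(infinity) weights, this gives
  gamma(k) - sum_i phi_i gamma(k-i) = c_k,
  c_k = sigma^2 * sum_{j=k..q} theta_j psi_{j-k}   (c_k = 0 for k > q),
using gamma(-m) = gamma(m).
psi-weights needed (psi_j = theta_j + sum_i phi_i psi_{j-i}):
  psi_1 = theta_1 + phi_1 = -0.339 + (0.54) = 0.201
Right-hand sides:
  c_0 = sigma^2 (1 + theta_1 psi_1) = 2 * (1 + (-0.339)(0.201)) = 2 * 0.931861 = 1.863722
  c_1 = sigma^2 theta_1 = 2 * (-0.339) = -0.678
  c_2 = 0
Equations for k = 0 and k = 1 (AR order 1):
  gamma(0) = phi_1 gamma(1) + c_0
  gamma(1) = phi_1 gamma(0) + c_1
Substituting the second into the first: gamma(0) (1 - phi_1^2) = c_0 + phi_1 c_1, so
  gamma(0) = (c_0 + phi_1 c_1) / (1 - phi_1^2) = (1.863722 + (0.54)(-0.678)) / (1 - (0.54)^2) = 1.497602 / 0.7084 = 2.114063.
Therefore gamma(0) = 2.1141 (to 4 decimal places).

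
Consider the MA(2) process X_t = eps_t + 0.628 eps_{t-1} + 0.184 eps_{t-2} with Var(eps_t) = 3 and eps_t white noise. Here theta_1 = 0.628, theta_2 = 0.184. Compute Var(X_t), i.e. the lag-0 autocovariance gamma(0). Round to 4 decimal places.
\gamma(0) = 4.2847

For an MA(q) process X_t = eps_t + sum_i theta_i eps_{t-i} with
Var(eps_t) = sigma^2, the variance is
  gamma(0) = sigma^2 * (1 + sum_i theta_i^2).
  sum_i theta_i^2 = (0.628)^2 + (0.184)^2 = 0.394384 + 0.033856 = 0.42824.
  gamma(0) = 3 * (1 + 0.42824) = 3 * 1.42824 = 4.28472, which rounds to 4.2847.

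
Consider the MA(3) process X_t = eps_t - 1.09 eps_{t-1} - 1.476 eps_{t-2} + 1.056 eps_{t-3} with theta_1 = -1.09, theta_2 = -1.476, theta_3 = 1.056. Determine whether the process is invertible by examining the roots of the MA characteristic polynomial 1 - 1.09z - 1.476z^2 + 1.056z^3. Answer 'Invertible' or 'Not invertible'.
\text{Not invertible}

The MA(q) characteristic polynomial is P(z) = 1 - 1.09z - 1.476z^2 + 1.056z^3.
Invertibility requires all roots to lie outside the unit circle, i.e. |z| > 1 for every root.
Degree 3: look for a simple real root z0 first, then factor out (1 - z/z0) and solve the remaining quadratic.
Testing z0 = 0.625: P(0.625) = 1 + (-1.09)(0.625) + (-1.476)(0.625)^2 + (1.056)(0.625)^3
  = 1 + (-0.68125) + (-0.576562) + (0.257812) = 0.  So z_0 = 0.625 is a root, |z_0| = 0.625.
Divide out the factor (1 - 1.6 z) = (1 - z/z0) (since 1/z0 = 1.6):
  P(z) = (1 - 1.6 z)(1 + (0.51) z + (-0.66) z^2)
  [check: z-coef 0.51 - (1.6) = -1.09; z^2-coef -0.66 - (1.6)(0.51) = -1.476; z^3-coef -(1.6)(-0.66) = 1.056.]
Remaining roots from the quadratic factor 1 + (0.51) z + (-0.66) z^2:
  Set 1 + (0.51) z + (-0.66) z^2 = 0, i.e. a z^2 + b z + c = 0 with a = -0.66, b = 0.51, c = 1.
  Discriminant D = b^2 - 4ac = (0.51)^2 - 4*(-0.66)*1 = 0.2601 - (-2.64) = 2.9001.
  D >= 0, so the roots are real: z = (-b +/- sqrt(D)) / (2a) = (-0.51 +/- 1.702968) / (-1.32).
    z_1 = (-0.51 + 1.702968) / (-1.32) = -0.9038,   |z_1| = 0.9038.
    z_2 = (-0.51 - 1.702968) / (-1.32) = 1.6765,   |z_2| = 1.6765.
Moduli of all roots: 0.6250, 0.9038, 1.6765.
All moduli strictly greater than 1? No.
Verdict: Not invertible.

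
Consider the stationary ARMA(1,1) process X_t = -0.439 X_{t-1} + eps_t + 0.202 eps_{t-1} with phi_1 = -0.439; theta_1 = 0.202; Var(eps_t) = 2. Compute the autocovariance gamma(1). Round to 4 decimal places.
\gamma(1) = -0.5351

Multiply the model equation by X_{t-k} and take expectations. With theta_0 = psi_0 = 1 and psi_j the MA(infinity) weights, this gives
  gamma(k) - sum_i phi_i gamma(k-i) = c_k,
  c_k = sigma^2 * sum_{j=k..q} theta_j psi_{j-k}   (c_k = 0 for k > q),
using gamma(-m) = gamma(m).
psi-weights needed (psi_j = theta_j + sum_i phi_i psi_{j-i}):
  psi_1 = theta_1 + phi_1 = 0.202 + (-0.439) = -0.237
Right-hand sides:
  c_0 = sigma^2 (1 + theta_1 psi_1) = 2 * (1 + (0.202)(-0.237)) = 2 * 0.952126 = 1.904252
  c_1 = sigma^2 theta_1 = 2 * (0.202) = 0.404
  c_2 = 0
Equations for k = 0 and k = 1 (AR order 1):
  gamma(0) = phi_1 gamma(1) + c_0
  gamma(1) = phi_1 gamma(0) + c_1
Substituting the second into the first: gamma(0) (1 - phi_1^2) = c_0 + phi_1 c_1, so
  gamma(0) = (c_0 + phi_1 c_1) / (1 - phi_1^2) = (1.904252 + (-0.439)(0.404)) / (1 - (-0.439)^2) = 1.726896 / 0.807279 = 2.139156.
  gamma(1) = phi_1 gamma(0) + c_1 = (-0.439)(2.139156) + (0.404) = -0.53509.
Therefore gamma(1) = -0.5351 (to 4 decimal places).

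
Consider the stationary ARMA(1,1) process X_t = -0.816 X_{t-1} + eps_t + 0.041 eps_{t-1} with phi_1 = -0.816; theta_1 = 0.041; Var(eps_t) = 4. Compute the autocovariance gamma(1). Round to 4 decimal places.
\gamma(1) = -8.9671

Multiply the model equation by X_{t-k} and take expectations. With theta_0 = psi_0 = 1 and psi_j the MA(infinity) weights, this gives
  gamma(k) - sum_i phi_i gamma(k-i) = c_k,
  c_k = sigma^2 * sum_{j=k..q} theta_j psi_{j-k}   (c_k = 0 for k > q),
using gamma(-m) = gamma(m).
psi-weights needed (psi_j = theta_j + sum_i phi_i psi_{j-i}):
  psi_1 = theta_1 + phi_1 = 0.041 + (-0.816) = -0.775
Right-hand sides:
  c_0 = sigma^2 (1 + theta_1 psi_1) = 4 * (1 + (0.041)(-0.775)) = 4 * 0.968225 = 3.8729
  c_1 = sigma^2 theta_1 = 4 * (0.041) = 0.164
  c_2 = 0
Equations for k = 0 and k = 1 (AR order 1):
  gamma(0) = phi_1 gamma(1) + c_0
  gamma(1) = phi_1 gamma(0) + c_1
Substituting the second into the first: gamma(0) (1 - phi_1^2) = c_0 + phi_1 c_1, so
  gamma(0) = (c_0 + phi_1 c_1) / (1 - phi_1^2) = (3.8729 + (-0.816)(0.164)) / (1 - (-0.816)^2) = 3.739076 / 0.334144 = 11.190014.
  gamma(1) = phi_1 gamma(0) + c_1 = (-0.816)(11.190014) + (0.164) = -8.967051.
Therefore gamma(1) = -8.9671 (to 4 decimal places).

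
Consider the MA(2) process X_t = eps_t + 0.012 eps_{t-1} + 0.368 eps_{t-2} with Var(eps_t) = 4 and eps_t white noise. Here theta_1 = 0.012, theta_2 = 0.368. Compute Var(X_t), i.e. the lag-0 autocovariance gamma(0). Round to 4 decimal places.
\gamma(0) = 4.5423

For an MA(q) process X_t = eps_t + sum_i theta_i eps_{t-i} with
Var(eps_t) = sigma^2, the variance is
  gamma(0) = sigma^2 * (1 + sum_i theta_i^2).
  sum_i theta_i^2 = (0.012)^2 + (0.368)^2 = 0.000144 + 0.135424 = 0.135568.
  gamma(0) = 4 * (1 + 0.135568) = 4 * 1.135568 = 4.542272, which rounds to 4.5423.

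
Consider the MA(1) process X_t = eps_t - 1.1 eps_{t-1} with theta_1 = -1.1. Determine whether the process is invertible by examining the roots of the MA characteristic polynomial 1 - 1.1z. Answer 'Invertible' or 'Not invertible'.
\text{Not invertible}

The MA(q) characteristic polynomial is P(z) = 1 - 1.1z.
Invertibility requires all roots to lie outside the unit circle, i.e. |z| > 1 for every root.
This is linear in z: 1 + (-1.1) z = 0  =>  z = -1/(-1.1) = 0.909091,  |z| = 0.909091.
Moduli of all roots: 0.9091.
All moduli strictly greater than 1? No.
Verdict: Not invertible.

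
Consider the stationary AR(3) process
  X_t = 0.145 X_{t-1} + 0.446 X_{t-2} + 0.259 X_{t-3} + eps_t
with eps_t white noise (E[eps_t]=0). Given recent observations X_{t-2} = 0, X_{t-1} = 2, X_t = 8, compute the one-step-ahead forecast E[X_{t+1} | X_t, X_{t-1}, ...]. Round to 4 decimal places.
E[X_{t+1} \mid \mathcal F_t] = 2.0520

For an AR(p) model X_t = c + sum_i phi_i X_{t-i} + eps_t, the
one-step-ahead conditional mean is
  E[X_{t+1} | X_t, ...] = c + sum_i phi_i X_{t+1-i}.
Substitute known values:
  E[X_{t+1} | ...] = (0.145) * (8) + (0.446) * (2) + (0.259) * (0)
                   = 2.0520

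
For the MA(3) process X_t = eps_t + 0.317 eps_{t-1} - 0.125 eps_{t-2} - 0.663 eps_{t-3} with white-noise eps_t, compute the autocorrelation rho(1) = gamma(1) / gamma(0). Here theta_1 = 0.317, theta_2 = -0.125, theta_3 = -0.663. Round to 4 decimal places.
\rho(1) = 0.2316

For an MA(q) process with theta_0 = 1, the autocovariance is
  gamma(k) = sigma^2 * sum_{i=0..q-k} theta_i * theta_{i+k},
and rho(k) = gamma(k) / gamma(0). Sigma^2 cancels.
  numerator   = (1)*(0.317) + (0.317)*(-0.125) + (-0.125)*(-0.663) = 0.36025.
  denominator = (1)^2 + (0.317)^2 + (-0.125)^2 + (-0.663)^2 = 1.555683.
  rho(1) = 0.36025 / 1.555683 = 0.2316.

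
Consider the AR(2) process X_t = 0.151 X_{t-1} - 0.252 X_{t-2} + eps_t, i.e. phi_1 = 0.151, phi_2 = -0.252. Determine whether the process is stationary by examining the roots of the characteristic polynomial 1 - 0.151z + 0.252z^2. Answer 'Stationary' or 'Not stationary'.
\text{Stationary}

The AR(p) characteristic polynomial is P(z) = 1 - 0.151z + 0.252z^2.
Stationarity requires all roots to lie outside the unit circle, i.e. |z| > 1 for every root.
Set 1 + (-0.151) z + (0.252) z^2 = 0, i.e. a z^2 + b z + c = 0 with a = 0.252, b = -0.151, c = 1.
Discriminant D = b^2 - 4ac = (-0.151)^2 - 4*(0.252)*1 = 0.022801 - (1.008) = -0.985199.
D < 0, so the roots are the complex-conjugate pair z = (-b +/- i sqrt(-D)) / (2a) = 0.2996 +/- 1.9694i.
For a conjugate pair |z|^2 = z * conj(z) = (product of roots) = c/a = 1/(0.252) = 3.968254, so |z| = sqrt(3.968254) = 1.992 for both roots.
Moduli of all roots: 1.9920, 1.9920.
All moduli strictly greater than 1? Yes.
Verdict: Stationary.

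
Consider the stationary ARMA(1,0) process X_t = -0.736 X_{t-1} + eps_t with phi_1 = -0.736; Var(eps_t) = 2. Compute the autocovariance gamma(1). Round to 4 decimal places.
\gamma(1) = -3.2118

Multiply the model equation by X_{t-k} and take expectations. With theta_0 = psi_0 = 1 and psi_j the MA(infinity) weights, this gives
  gamma(k) - sum_i phi_i gamma(k-i) = c_k,
  c_k = sigma^2 * sum_{j=k..q} theta_j psi_{j-k}   (c_k = 0 for k > q),
using gamma(-m) = gamma(m).
Pure AR (q = 0): c_0 = sigma^2 = 2, c_k = 0 for k >= 1.
Equations for k = 0 and k = 1 (AR order 1):
  gamma(0) = phi_1 gamma(1) + c_0
  gamma(1) = phi_1 gamma(0) + c_1
Substituting the second into the first: gamma(0) (1 - phi_1^2) = c_0 + phi_1 c_1, so
  gamma(0) = c_0 / (1 - phi_1^2) = 2 / (1 - (-0.736)^2) = 2 / 0.458304 = 4.363916.
  gamma(1) = phi_1 gamma(0) = (-0.736)(4.363916) = -3.211842.
Therefore gamma(1) = -3.2118 (to 4 decimal places).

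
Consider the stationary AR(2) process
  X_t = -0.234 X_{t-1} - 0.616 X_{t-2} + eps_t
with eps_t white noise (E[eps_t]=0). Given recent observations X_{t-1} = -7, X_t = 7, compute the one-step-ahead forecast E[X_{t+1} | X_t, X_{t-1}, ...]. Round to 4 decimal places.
E[X_{t+1} \mid \mathcal F_t] = 2.6740

For an AR(p) model X_t = c + sum_i phi_i X_{t-i} + eps_t, the
one-step-ahead conditional mean is
  E[X_{t+1} | X_t, ...] = c + sum_i phi_i X_{t+1-i}.
Substitute known values:
  E[X_{t+1} | ...] = (-0.234) * (7) + (-0.616) * (-7)
                   = 2.6740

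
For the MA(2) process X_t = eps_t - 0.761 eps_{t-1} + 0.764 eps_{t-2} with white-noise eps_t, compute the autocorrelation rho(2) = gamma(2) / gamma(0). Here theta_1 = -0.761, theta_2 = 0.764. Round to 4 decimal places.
\rho(2) = 0.3532

For an MA(q) process with theta_0 = 1, the autocovariance is
  gamma(k) = sigma^2 * sum_{i=0..q-k} theta_i * theta_{i+k},
and rho(k) = gamma(k) / gamma(0). Sigma^2 cancels.
  numerator   = (1)*(0.764) = 0.764.
  denominator = (1)^2 + (-0.761)^2 + (0.764)^2 = 2.162817.
  rho(2) = 0.764 / 2.162817 = 0.3532.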